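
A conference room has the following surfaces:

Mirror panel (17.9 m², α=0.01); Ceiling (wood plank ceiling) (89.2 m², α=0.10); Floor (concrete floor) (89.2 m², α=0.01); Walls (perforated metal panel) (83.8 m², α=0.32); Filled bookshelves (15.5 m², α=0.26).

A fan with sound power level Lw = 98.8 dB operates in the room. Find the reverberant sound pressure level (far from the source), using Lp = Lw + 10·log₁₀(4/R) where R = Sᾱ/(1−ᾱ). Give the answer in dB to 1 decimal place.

A = 40.837 sabins; S = 295.6 m².
ᾱ = 40.837/295.6 = 0.1381; R = Sᾱ/(1−ᾱ) = 40.837/(1−0.1381) = 47.380 m².
Lp = 98.8 + 10·log₁₀(4/47.380) = 98.8 + (-10.74) = 88.1 dB.

88.1 dB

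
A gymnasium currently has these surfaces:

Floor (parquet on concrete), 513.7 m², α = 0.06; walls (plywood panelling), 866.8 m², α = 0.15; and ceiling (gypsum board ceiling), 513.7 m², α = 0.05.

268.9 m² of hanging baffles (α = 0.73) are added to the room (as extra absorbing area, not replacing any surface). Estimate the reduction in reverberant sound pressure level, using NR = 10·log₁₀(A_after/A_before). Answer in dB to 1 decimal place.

Summing Sᵢαᵢ: 30.822 + 130.020 + 25.685 → A_before = 186.527 sabins.
Added absorption = 268.9 × 0.73 = 196.297 sabins.
New total A_after = 382.824 sabins.
Reduction = 10 log₁₀(A_after/A_before) = 10 log₁₀(2.0524) = 3.1 dB.

3.1 dB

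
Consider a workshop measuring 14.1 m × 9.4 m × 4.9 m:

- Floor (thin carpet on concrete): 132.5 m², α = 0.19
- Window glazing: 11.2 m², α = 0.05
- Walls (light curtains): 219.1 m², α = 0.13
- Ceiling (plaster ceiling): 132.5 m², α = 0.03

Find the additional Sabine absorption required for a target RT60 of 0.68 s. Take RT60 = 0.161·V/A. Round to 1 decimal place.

Equivalent absorption area: A₁ = 132.5*0.19 + 11.2*0.05 + 219.1*0.13 + 132.5*0.03 = 58.193 m².
For T = 0.68 s, need A₂ = 0.161·V/T = 0.161·649.446/0.68 = 153.766 sabins.
ΔA = A₂ − A₁ = 153.766 − 58.193 = 95.6 sabins.

95.6 sabins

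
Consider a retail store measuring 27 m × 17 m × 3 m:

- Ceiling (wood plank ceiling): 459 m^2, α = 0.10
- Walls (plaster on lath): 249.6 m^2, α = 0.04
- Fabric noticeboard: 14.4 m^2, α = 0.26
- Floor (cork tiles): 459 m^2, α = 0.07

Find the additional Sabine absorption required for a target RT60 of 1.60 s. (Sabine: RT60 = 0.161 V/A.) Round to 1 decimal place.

A₁ = Σ Sᵢαᵢ = 459×0.10 + 249.6×0.04 + 14.4×0.26 + 459×0.07 = 91.758 sabins.
V = 1377 m³. Required absorption A₂ = 0.161 × 1377 / 1.60 = 138.561 sabins.
Additional absorption ΔA = 138.561 − 91.758 = 46.8 sabins.

46.8 sabins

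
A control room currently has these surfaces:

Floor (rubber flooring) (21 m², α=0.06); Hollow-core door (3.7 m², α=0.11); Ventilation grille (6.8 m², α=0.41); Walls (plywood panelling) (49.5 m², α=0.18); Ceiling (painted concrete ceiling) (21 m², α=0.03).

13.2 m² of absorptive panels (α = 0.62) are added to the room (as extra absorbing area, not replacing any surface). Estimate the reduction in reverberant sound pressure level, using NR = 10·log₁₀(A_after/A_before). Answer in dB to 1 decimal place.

2.0 dB

A_before = Σ Sᵢαᵢ = 21·0.06 + 3.7·0.11 + 6.8·0.41 + 49.5·0.18 + 21·0.03 = 13.995 sabins.
Treatment contributes 13.2·0.62 = 8.184 sabins.
A_after = 13.995 + 8.184 = 22.179 sabins.
Reduction = 10 log₁₀(A_after/A_before) = 10 log₁₀(1.5848) = 2.0 dB.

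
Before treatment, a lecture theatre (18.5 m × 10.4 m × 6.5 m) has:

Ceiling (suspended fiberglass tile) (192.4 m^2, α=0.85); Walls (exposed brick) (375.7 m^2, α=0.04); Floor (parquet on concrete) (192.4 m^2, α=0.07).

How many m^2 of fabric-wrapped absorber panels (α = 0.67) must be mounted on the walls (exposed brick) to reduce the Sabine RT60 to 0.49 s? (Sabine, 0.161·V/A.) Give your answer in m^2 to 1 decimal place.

347.4

Summing Sᵢαᵢ: 163.540 + 15.028 + 13.468 → A₁ = 192.036 sabins.
V = 1250.6 m³. Target absorption A₂ = 0.161 × 1250.6 / 0.49 = 410.911 sabins.
Absorption to add: 410.911 − 192.036 = 218.875 sabins.
Net gain per m^2: Δα = 0.67 − 0.04 = 0.63.
Panel area = 218.875 / 0.63 = 347.4 m^2.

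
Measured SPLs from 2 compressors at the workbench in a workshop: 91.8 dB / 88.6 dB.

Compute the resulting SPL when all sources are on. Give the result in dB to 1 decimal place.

Σ 10^(Lᵢ/10) = 2.238e+09.
Combined level = 10 log₁₀(2.238e+09) = 93.5 dB.

93.5 dB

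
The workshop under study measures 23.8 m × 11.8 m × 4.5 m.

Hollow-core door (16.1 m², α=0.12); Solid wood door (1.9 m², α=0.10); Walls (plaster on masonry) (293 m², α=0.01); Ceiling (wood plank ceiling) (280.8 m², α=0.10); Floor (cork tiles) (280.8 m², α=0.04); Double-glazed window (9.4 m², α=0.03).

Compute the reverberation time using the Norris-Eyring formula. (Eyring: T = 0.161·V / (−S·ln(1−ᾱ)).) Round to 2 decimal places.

S = Σ Sᵢ = 882.0 m².
Absorption A = 16.1×0.12 + 1.9×0.10 + 293×0.01 + 280.8×0.10 + 280.8×0.04 + 9.4×0.03 = 44.646 sabins.
Mean coefficient ᾱ = A/S = 0.0506.
Eyring denominator: −S ln(1−ᾱ) = 45.798.
V = 23.8 × 11.8 × 4.5 = 1263.78 m³.
T = 0.161·V/[−S·ln(1−ᾱ)] = 0.161·1263.78/45.798 = 4.44 s.

4.44 seconds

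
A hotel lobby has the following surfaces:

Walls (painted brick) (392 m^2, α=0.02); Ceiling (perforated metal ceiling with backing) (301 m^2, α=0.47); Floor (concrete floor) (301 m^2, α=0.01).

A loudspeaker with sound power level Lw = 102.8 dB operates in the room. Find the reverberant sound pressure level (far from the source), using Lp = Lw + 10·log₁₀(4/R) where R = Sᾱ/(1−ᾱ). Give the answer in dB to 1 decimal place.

86.3 dB

A = 152.320 sabins; S = 994.0 m^2.
ᾱ = 152.320/994.0 = 0.1532; R = Sᾱ/(1−ᾱ) = 152.320/(1−0.1532) = 179.877 m^2.
Lp = Lw + 10 log₁₀(4/R) = 102.8 -16.53 = 86.3 dB.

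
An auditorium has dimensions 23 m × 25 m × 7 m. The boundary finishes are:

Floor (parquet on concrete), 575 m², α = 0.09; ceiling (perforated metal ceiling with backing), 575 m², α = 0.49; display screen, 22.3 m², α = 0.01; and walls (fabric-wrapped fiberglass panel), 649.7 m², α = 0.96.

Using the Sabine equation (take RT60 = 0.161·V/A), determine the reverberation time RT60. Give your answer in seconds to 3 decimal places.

0.677 s

Total absorption A = 575·0.09 + 575·0.49 + 22.3·0.01 + 649.7·0.96
  = 51.750 + 281.750 + 0.223 + 623.712 = 957.435 m² sabins.
V = 23·25·7 = 4025 m³.
RT60 = 0.161 · V / A = 0.161 × 4025 / 957.435 = 0.677 s.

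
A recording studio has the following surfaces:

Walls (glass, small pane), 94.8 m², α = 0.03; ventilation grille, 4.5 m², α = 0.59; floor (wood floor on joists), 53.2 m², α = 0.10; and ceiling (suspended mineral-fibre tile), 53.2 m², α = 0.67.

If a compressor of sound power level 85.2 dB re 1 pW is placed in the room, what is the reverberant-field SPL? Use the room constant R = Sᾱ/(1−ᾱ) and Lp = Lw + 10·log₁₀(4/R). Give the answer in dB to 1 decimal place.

73.4 dB

Σ(Sᵢαᵢ) = 94.8×0.03 + 4.5×0.59 + 53.2×0.10 + 53.2×0.67 = 46.463; total area S = 205.7 m².
ᾱ = 0.2259, so room constant R = A/(1−ᾱ) = 60.022 m².
Lp = Lw + 10 log₁₀(4/R) = 85.2 -11.76 = 73.4 dB.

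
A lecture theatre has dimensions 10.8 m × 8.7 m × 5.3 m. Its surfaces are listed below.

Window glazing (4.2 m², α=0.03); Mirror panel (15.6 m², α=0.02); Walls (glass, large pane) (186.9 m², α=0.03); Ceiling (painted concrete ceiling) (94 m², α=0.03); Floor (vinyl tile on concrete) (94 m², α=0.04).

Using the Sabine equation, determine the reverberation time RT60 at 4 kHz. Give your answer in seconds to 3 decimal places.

A = Σ Sᵢαᵢ = 4.2·0.03 + 15.6·0.02 + 186.9·0.03 + 94·0.03 + 94·0.04 = 12.625 sabins.
V = 10.8·8.7·5.3 = 497.988 m³.
RT60 = 0.161 · V / A = 0.161 × 497.988 / 12.625 = 6.351 s.

6.351 s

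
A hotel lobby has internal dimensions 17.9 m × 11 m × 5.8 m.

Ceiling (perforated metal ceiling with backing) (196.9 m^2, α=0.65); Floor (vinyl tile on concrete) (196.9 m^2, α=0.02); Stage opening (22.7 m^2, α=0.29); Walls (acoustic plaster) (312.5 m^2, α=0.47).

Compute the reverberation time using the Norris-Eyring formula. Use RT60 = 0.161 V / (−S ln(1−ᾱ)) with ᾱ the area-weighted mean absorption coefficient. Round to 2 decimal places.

S = Σ Sᵢ = 729.0 m^2.
Absorption A = 196.9×0.65 + 196.9×0.02 + 22.7×0.29 + 312.5×0.47 = 285.381 sabins.
Mean coefficient ᾱ = A/S = 0.3915.
−S·ln(1−ᾱ) = −729.0 × ln(1 − 0.3915) = 362.137.
V = 17.9 × 11 × 5.8 = 1142.02 m³.
T = 0.161·V/[−S·ln(1−ᾱ)] = 0.161·1142.02/362.137 = 0.51 s.

0.51 seconds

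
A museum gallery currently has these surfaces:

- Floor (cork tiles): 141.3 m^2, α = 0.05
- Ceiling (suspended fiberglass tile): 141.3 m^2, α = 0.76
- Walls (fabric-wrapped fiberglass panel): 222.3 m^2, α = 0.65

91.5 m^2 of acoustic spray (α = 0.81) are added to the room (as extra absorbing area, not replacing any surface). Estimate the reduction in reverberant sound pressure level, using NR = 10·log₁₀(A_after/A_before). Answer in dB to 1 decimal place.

1.1 dB

Summing Sᵢαᵢ: 7.065 + 107.388 + 144.495 → A_before = 258.948 sabins.
Added absorption = 91.5 × 0.81 = 74.115 sabins.
New total A_after = 333.063 sabins.
NR = 10·log₁₀(333.063/258.948) = 1.1 dB.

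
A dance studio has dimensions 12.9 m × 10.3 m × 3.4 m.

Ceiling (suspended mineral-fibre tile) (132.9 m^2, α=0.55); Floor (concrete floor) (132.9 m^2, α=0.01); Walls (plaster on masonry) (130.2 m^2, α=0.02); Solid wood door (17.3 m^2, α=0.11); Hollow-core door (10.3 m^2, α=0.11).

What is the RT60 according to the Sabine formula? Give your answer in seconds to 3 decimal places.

Summing Sᵢαᵢ: 73.095 + 1.329 + 2.604 + 1.903 + 1.133 → A = 80.064 sabins.
Room volume: 451.758 m³.
T = 0.161 V/A = 0.161·451.758/80.064 = 0.908 s.

0.908 s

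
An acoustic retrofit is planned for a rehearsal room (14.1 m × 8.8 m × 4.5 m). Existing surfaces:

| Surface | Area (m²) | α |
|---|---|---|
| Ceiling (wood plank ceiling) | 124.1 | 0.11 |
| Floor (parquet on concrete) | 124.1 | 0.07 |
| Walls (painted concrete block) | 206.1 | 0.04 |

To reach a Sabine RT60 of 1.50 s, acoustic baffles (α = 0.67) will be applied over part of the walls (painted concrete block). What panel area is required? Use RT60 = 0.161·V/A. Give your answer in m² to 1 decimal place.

46.6

Total absorption A₁ = 124.1·0.11 + 124.1·0.07 + 206.1·0.04
  = 13.651 + 8.687 + 8.244 = 30.582 m² sabins.
V = 558.36 m³. Target absorption A₂ = 0.161 × 558.36 / 1.50 = 59.931 sabins.
Absorption to add: 59.931 − 30.582 = 29.349 sabins.
Each m² of panel replacing the walls (painted concrete block) adds (0.67 − 0.04) = 0.63 sabins.
Panel area = 29.349 / 0.63 = 46.6 m².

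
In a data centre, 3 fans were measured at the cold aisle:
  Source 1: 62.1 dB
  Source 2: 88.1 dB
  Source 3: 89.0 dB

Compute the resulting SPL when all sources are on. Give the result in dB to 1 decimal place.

Converting to relative power and adding: 10^(62.1/10) + 10^(88.1/10) + 10^(89.0/10) = 1.442e+09.
Combined level = 10 log₁₀(1.442e+09) = 91.6 dB.

91.6 dB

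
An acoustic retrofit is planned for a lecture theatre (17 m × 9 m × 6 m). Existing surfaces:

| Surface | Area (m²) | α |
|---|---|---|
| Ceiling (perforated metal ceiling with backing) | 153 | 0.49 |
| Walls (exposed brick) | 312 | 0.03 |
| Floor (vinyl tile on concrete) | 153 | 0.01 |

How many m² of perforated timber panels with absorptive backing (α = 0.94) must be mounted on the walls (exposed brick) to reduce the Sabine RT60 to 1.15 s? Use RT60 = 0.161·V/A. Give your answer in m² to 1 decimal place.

Total absorption A₁ = 153×0.49 + 312×0.03 + 153×0.01
  = 74.970 + 9.360 + 1.530 = 85.860 m² sabins.
Required A₂ = 0.161·918/1.15 = 128.520 sabins.
ΔA needed = 128.520 − 85.860 = 42.660 sabins.
Each m² of panel replacing the walls (exposed brick) adds (0.94 − 0.03) = 0.91 sabins.
Area = ΔA/Δα = 42.660/0.91 = 46.9 m².

46.9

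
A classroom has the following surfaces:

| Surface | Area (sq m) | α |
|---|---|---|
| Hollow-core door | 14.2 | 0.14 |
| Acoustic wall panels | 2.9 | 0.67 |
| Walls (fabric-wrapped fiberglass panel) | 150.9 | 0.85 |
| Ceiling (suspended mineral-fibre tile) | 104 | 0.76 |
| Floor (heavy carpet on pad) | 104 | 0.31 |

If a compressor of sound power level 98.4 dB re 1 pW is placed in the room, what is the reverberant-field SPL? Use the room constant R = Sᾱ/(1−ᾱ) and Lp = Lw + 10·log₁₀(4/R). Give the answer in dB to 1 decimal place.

76.0 dB

Σ(Sᵢαᵢ) = 14.2·0.14 + 2.9·0.67 + 150.9·0.85 + 104·0.76 + 104·0.31 = 243.476; total area S = 376.0 sq m.
ᾱ = 243.476/376.0 = 0.6475; R = Sᾱ/(1−ᾱ) = 243.476/(1−0.6475) = 690.712 sq m.
Lp = 98.4 + 10·log₁₀(4/690.712) = 98.4 + (-22.37) = 76.0 dB.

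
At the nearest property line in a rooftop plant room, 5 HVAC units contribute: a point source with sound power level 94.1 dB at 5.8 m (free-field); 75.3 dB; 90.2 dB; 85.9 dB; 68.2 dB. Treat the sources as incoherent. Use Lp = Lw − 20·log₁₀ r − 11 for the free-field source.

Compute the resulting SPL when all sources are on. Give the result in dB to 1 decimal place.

91.7 dB

Source at 5.8 m: Lp = 94.1 − 20·log₁₀(5.8) − 11 = 67.8 dB.
Converting to relative power and adding: 10^(67.8/10) + 10^(75.3/10) + 10^(90.2/10) + 10^(85.9/10) + 10^(68.2/10) = 1.483e+09.
Combined level = 10 log₁₀(1.483e+09) = 91.7 dB.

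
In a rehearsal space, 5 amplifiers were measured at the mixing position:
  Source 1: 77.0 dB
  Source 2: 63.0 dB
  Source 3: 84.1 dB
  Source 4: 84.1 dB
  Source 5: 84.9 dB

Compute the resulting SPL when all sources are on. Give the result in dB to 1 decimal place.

Converting to relative power and adding: 10^(77.0/10) + 10^(63.0/10) + 10^(84.1/10) + 10^(84.1/10) + 10^(84.9/10) = 8.752e+08.
Combined level = 10 log₁₀(8.752e+08) = 89.4 dB.

89.4 dB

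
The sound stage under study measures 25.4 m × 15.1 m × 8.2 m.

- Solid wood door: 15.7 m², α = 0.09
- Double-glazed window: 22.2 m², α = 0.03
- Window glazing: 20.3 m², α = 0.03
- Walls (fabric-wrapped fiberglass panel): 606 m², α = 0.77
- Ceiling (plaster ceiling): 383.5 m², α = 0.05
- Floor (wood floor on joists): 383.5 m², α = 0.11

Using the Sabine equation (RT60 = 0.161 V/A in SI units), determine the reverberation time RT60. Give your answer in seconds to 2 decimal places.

0.95 s

Total absorption A = 15.7·0.09 + 22.2·0.03 + 20.3·0.03 + 606·0.77 + 383.5·0.05 + 383.5·0.11
  = 1.413 + 0.666 + 0.609 + 466.620 + 19.175 + 42.185 = 530.668 m² sabins.
Volume V = 25.4 × 15.1 × 8.2 = 3145.028 m³.
T = 0.161 V/A = 0.161·3145.028/530.668 = 0.95 s.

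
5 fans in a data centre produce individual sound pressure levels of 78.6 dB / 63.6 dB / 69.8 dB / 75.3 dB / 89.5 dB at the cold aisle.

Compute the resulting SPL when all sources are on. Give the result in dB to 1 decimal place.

90.0 dB

Σ 10^(Lᵢ/10) = 1.009e+09.
Combined level = 10 log₁₀(1.009e+09) = 90.0 dB.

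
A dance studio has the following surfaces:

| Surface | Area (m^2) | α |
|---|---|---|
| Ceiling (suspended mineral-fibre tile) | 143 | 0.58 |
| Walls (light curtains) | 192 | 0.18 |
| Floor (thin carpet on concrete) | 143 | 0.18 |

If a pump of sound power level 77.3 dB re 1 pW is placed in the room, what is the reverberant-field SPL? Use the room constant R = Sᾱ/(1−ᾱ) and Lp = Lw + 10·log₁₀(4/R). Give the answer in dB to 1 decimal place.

A = 143.240 sabins; S = 478.0 m^2.
ᾱ = 0.2997, so room constant R = A/(1−ᾱ) = 204.541 m^2.
Lp = 77.3 + 10·log₁₀(4/204.541) = 77.3 + (-17.09) = 60.2 dB.

60.2 dB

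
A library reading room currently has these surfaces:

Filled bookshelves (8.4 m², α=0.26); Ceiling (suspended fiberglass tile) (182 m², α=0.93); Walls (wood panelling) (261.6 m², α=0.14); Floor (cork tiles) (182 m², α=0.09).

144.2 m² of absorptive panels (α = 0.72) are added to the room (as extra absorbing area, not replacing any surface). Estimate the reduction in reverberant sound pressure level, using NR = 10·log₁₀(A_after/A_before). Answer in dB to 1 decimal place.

Equivalent absorption area: A_before = 8.4×0.26 + 182×0.93 + 261.6×0.14 + 182×0.09 = 224.448 m².
Added absorption = 144.2 × 0.72 = 103.824 sabins.
A_after = 224.448 + 103.824 = 328.272 sabins.
NR = 10·log₁₀(328.272/224.448) = 1.7 dB.

1.7 dB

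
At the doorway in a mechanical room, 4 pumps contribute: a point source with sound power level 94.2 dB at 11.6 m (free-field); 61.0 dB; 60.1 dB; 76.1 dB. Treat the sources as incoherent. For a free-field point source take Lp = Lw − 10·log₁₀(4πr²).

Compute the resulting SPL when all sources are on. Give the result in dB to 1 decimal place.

76.5 dB

Source at 11.6 m: Lp = 94.2 − 10·log₁₀(4π·11.6²) = 94.2 − 10·log₁₀(1690.931) = 61.9 dB.
Sum in the linear (power) domain: Σ 10^(Lᵢ/10) = 10^(61.9/10) + 10^(61.0/10) + 10^(60.1/10) + 10^(76.1/10) = 4.457e+07.
L_total = 10·log₁₀(4.457e+07) = 76.5 dB.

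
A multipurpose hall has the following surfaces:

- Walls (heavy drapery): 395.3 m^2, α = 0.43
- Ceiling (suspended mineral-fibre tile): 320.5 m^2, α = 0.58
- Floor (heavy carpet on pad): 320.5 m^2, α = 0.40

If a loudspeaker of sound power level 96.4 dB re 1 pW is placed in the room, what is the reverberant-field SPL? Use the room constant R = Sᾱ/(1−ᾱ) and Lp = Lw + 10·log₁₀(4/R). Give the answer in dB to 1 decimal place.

A = 484.069 sabins; S = 1036.3 m^2.
ᾱ = 484.069/1036.3 = 0.4671; R = Sᾱ/(1−ᾱ) = 484.069/(1−0.4671) = 908.367 m^2.
Lp = 96.4 + 10·log₁₀(4/908.367) = 96.4 + (-23.56) = 72.8 dB.

72.8 dB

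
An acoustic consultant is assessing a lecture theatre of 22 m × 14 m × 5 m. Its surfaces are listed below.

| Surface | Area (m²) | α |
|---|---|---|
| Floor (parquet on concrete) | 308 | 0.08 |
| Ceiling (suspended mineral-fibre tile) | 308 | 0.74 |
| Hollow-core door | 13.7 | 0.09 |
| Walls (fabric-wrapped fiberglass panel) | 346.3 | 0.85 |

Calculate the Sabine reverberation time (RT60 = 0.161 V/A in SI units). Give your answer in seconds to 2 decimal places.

0.45 seconds

Total absorption A = 308·0.08 + 308·0.74 + 13.7·0.09 + 346.3·0.85
  = 24.640 + 227.920 + 1.233 + 294.355 = 548.148 m² sabins.
Volume V = 22 × 14 × 5 = 1540 m³.
T = 0.161 V/A = 0.161·1540/548.148 = 0.45 s.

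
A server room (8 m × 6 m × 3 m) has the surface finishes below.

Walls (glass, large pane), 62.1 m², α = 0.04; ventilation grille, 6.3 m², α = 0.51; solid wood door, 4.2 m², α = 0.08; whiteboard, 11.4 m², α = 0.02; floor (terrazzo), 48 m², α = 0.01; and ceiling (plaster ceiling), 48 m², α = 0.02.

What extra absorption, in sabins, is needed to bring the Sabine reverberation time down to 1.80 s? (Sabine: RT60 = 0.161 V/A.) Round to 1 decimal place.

5.2 sabins

Summing Sᵢαᵢ: 2.484 + 3.213 + 0.336 + 0.228 + 0.480 + 0.960 → A₁ = 7.701 sabins.
V = 144 m³. Required absorption A₂ = 0.161 × 144 / 1.80 = 12.880 sabins.
Shortfall: 12.880 − 7.701 = 5.2 sabins.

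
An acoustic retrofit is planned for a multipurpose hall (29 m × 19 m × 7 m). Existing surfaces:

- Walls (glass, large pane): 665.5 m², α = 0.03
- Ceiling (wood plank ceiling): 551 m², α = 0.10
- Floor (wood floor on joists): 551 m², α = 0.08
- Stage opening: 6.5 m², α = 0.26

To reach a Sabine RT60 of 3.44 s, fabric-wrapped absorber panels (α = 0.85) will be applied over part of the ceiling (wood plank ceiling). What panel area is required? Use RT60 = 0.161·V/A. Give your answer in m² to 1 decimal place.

79.6

Equivalent absorption area: A₁ = 665.5·0.03 + 551·0.10 + 551·0.08 + 6.5·0.26 = 120.835 m².
V = 3857 m³. Target absorption A₂ = 0.161 × 3857 / 3.44 = 180.517 sabins.
Absorption to add: 180.517 − 120.835 = 59.682 sabins.
Each m² of panel replacing the ceiling (wood plank ceiling) adds (0.85 − 0.10) = 0.75 sabins.
Area = ΔA/Δα = 59.682/0.75 = 79.6 m².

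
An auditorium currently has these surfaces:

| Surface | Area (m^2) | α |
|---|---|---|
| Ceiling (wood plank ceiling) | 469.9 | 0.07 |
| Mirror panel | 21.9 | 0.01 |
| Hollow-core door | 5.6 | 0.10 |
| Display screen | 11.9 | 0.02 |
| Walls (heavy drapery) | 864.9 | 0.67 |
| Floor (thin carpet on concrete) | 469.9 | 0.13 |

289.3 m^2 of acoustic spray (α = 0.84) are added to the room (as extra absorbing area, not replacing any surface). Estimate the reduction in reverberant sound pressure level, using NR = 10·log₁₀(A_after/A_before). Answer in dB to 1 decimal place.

Summing Sᵢαᵢ: 32.893 + 0.219 + 0.560 + 0.238 + 579.483 + 61.087 → A_before = 674.480 sabins.
Added absorption = 289.3 × 0.84 = 243.012 sabins.
New total A_after = 917.492 sabins.
NR = 10·log₁₀(917.492/674.480) = 1.3 dB.

1.3 dB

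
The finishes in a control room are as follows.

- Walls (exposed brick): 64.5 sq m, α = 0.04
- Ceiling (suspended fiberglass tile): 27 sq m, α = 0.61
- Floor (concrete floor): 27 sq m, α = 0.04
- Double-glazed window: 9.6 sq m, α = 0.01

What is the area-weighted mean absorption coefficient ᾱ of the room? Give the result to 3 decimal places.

Total surface area S = 128.1 sq m.
Σ(Sᵢαᵢ) = 64.5*0.04 + 27*0.61 + 27*0.04 + 9.6*0.01 = 20.226.
ᾱ = 20.226 / 128.1 = 0.158.

0.158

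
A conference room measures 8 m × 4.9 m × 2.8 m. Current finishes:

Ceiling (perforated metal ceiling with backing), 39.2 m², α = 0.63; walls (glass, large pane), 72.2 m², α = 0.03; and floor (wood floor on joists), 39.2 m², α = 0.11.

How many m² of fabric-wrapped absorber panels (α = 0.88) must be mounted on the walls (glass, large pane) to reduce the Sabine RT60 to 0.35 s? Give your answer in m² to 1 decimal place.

Total absorption A₁ = 39.2·0.63 + 72.2·0.03 + 39.2·0.11
  = 24.696 + 2.166 + 4.312 = 31.174 m² sabins.
V = 109.76 m³. Target absorption A₂ = 0.161 × 109.76 / 0.35 = 50.490 sabins.
ΔA needed = 50.490 − 31.174 = 19.316 sabins.
Each m² of panel replacing the walls (glass, large pane) adds (0.88 − 0.03) = 0.85 sabins.
Area = ΔA/Δα = 19.316/0.85 = 22.7 m².

22.7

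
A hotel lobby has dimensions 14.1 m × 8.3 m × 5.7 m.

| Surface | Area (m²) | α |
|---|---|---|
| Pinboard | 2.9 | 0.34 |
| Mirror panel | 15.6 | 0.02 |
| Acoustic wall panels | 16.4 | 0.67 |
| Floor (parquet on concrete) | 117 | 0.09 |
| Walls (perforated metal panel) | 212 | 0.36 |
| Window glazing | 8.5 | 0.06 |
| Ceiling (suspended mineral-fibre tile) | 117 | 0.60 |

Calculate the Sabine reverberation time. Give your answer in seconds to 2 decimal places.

0.63 seconds

Summing Sᵢαᵢ: 0.986 + 0.312 + 10.988 + 10.530 + 76.320 + 0.510 + 70.200 → A = 169.846 sabins.
Volume V = 14.1 × 8.3 × 5.7 = 667.071 m³.
T = 0.161 V/A = 0.161·667.071/169.846 = 0.63 s.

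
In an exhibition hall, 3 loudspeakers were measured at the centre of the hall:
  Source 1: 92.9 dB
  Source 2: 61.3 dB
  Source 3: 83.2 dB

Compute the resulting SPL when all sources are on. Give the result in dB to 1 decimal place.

Converting to relative power and adding: 10^(92.9/10) + 10^(61.3/10) + 10^(83.2/10) = 2.16e+09.
L_total = 10·log₁₀(2.16e+09) = 93.3 dB.

93.3 dB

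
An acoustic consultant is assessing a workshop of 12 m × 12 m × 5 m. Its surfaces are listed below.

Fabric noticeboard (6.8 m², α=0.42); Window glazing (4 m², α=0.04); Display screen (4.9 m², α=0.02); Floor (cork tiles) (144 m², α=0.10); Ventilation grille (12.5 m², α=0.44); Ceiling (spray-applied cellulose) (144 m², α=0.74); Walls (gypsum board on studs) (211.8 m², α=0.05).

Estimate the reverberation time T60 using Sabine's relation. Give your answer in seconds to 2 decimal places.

0.83 s

Total absorption A = 6.8·0.42 + 4·0.04 + 4.9·0.02 + 144·0.10 + 12.5·0.44 + 144·0.74 + 211.8·0.05
  = 2.856 + 0.160 + 0.098 + 14.400 + 5.500 + 106.560 + 10.590 = 140.164 m² sabins.
Volume V = 12 × 12 × 5 = 720 m³.
T = 0.161 V/A = 0.161·720/140.164 = 0.83 s.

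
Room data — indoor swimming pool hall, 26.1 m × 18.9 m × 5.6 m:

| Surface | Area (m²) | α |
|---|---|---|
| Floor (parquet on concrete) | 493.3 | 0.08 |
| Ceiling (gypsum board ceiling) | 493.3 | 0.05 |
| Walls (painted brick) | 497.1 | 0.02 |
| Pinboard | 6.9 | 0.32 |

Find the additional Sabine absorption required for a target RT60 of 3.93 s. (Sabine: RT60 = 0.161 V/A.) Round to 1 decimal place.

36.9 sabins

Total absorption A₁ = 493.3×0.08 + 493.3×0.05 + 497.1×0.02 + 6.9×0.32
  = 39.464 + 24.665 + 9.942 + 2.208 = 76.279 m² sabins.
V = 2762.424 m³. Required absorption A₂ = 0.161 × 2762.424 / 3.93 = 113.168 sabins.
ΔA = A₂ − A₁ = 113.168 − 76.279 = 36.9 sabins.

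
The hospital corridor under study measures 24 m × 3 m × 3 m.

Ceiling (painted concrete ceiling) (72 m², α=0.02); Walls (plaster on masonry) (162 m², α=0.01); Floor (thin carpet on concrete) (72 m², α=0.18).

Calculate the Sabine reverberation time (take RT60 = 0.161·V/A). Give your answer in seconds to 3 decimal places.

2.171 seconds

Summing Sᵢαᵢ: 1.440 + 1.620 + 12.960 → A = 16.020 sabins.
Volume V = 24 × 3 × 3 = 216 m³.
Sabine: RT60 = 0.161 × 216 / 16.020 = 2.171 s.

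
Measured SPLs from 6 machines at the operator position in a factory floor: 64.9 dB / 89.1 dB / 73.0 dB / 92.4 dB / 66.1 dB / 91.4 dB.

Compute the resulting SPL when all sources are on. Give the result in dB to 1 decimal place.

96.0 dB

Sum in the linear (power) domain: Σ 10^(Lᵢ/10) = 10^(64.9/10) + 10^(89.1/10) + 10^(73.0/10) + 10^(92.4/10) + 10^(66.1/10) + 10^(91.4/10) = 3.958e+09.
Combined level = 10 log₁₀(3.958e+09) = 96.0 dB.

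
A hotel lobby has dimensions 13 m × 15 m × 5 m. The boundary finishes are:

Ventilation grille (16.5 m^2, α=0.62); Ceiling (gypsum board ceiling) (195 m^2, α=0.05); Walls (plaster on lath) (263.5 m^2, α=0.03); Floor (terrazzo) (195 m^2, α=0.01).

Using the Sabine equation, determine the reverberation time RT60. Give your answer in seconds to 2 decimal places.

5.26 seconds

Summing Sᵢαᵢ: 10.230 + 9.750 + 7.905 + 1.950 → A = 29.835 sabins.
Room volume: 975 m³.
T = 0.161 V/A = 0.161·975/29.835 = 5.26 s.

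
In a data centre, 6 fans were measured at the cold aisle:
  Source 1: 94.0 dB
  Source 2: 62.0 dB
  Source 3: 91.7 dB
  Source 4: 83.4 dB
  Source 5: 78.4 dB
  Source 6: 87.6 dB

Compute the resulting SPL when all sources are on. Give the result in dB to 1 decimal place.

Sum in the linear (power) domain: Σ 10^(Lᵢ/10) = 10^(94.0/10) + 10^(62.0/10) + 10^(91.7/10) + 10^(83.4/10) + 10^(78.4/10) + 10^(87.6/10) = 4.856e+09.
L_total = 10·log₁₀(4.856e+09) = 96.9 dB.

96.9 dB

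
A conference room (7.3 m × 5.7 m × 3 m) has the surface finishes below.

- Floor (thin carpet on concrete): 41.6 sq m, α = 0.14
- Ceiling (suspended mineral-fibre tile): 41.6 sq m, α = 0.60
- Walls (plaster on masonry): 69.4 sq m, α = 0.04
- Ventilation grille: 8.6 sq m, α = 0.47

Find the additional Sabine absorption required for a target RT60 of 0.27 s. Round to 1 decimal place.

36.8 sabins

Total absorption A₁ = 41.6*0.14 + 41.6*0.60 + 69.4*0.04 + 8.6*0.47
  = 5.824 + 24.960 + 2.776 + 4.042 = 37.602 sq m sabins.
Target A₂ = 0.161·124.83/0.27 = 74.436 sabins (V = 124.83 m³).
Additional absorption ΔA = 74.436 − 37.602 = 36.8 sabins.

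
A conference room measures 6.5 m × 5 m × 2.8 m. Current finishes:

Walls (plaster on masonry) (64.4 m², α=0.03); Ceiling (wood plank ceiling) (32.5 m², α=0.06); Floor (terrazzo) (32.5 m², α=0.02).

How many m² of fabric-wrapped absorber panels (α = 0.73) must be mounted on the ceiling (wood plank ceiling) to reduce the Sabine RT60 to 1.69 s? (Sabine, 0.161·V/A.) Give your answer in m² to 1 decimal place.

Total absorption A₁ = 64.4·0.03 + 32.5·0.06 + 32.5·0.02
  = 1.932 + 1.950 + 0.650 = 4.532 m² sabins.
Required A₂ = 0.161·91/1.69 = 8.669 sabins.
ΔA needed = 8.669 − 4.532 = 4.137 sabins.
Each m² of panel replacing the ceiling (wood plank ceiling) adds (0.73 − 0.06) = 0.67 sabins.
Panel area = 4.137 / 0.67 = 6.2 m².

6.2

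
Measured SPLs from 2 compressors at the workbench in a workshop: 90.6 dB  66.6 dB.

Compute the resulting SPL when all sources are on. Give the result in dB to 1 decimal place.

90.6 dB

Sum in the linear (power) domain: Σ 10^(Lᵢ/10) = 10^(90.6/10) + 10^(66.6/10) = 1.153e+09.
Combined level = 10 log₁₀(1.153e+09) = 90.6 dB.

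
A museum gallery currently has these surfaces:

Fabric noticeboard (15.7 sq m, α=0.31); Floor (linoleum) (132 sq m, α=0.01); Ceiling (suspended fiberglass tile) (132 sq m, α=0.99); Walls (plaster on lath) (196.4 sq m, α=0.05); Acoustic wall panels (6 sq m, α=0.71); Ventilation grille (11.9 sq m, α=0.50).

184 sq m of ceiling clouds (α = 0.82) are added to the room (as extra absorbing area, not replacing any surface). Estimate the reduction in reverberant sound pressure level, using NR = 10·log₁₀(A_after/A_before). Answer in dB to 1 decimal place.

Total absorption A_before = 15.7·0.31 + 132·0.01 + 132·0.99 + 196.4·0.05 + 6·0.71 + 11.9·0.50
  = 4.867 + 1.320 + 130.680 + 9.820 + 4.260 + 5.950 = 156.897 sq m sabins.
Treatment contributes 184·0.82 = 150.880 sabins.
New total A_after = 307.777 sabins.
Reduction = 10 log₁₀(A_after/A_before) = 10 log₁₀(1.9616) = 2.9 dB.

2.9 dB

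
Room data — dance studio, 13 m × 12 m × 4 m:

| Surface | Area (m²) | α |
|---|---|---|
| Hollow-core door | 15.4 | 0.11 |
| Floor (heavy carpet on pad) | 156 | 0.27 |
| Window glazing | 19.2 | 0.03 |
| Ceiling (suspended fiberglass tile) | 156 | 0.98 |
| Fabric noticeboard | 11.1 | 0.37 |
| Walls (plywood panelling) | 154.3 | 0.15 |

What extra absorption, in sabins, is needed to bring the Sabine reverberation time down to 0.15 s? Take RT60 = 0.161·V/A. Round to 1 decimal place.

445.2 sabins

A₁ = Σ Sᵢαᵢ = 15.4×0.11 + 156×0.27 + 19.2×0.03 + 156×0.98 + 11.1×0.37 + 154.3×0.15 = 224.522 sabins.
For T = 0.15 s, need A₂ = 0.161·V/T = 0.161·624/0.15 = 669.760 sabins.
Additional absorption ΔA = 669.760 − 224.522 = 445.2 sabins.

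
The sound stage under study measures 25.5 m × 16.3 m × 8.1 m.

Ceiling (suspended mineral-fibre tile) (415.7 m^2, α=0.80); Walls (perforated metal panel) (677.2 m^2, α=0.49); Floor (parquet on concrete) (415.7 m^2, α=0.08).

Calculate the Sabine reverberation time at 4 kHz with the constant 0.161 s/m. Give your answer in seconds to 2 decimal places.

A = Σ Sᵢαᵢ = 415.7·0.80 + 677.2·0.49 + 415.7·0.08 = 697.644 sabins.
Room volume: 3366.765 m³.
T = 0.161 V/A = 0.161·3366.765/697.644 = 0.78 s.

0.78 sec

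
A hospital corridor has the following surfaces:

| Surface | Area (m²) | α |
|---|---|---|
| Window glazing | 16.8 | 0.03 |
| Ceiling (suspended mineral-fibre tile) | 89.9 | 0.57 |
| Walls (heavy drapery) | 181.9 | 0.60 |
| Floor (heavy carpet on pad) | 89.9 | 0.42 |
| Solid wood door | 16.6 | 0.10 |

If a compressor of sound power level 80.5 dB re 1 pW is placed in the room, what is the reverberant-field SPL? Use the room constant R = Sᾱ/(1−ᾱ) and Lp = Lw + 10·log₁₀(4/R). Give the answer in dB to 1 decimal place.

60.4 dB

A = 200.305 sabins; S = 395.1 m².
ᾱ = 0.5070, so room constant R = A/(1−ᾱ) = 406.298 m².
Lp = Lw + 10 log₁₀(4/R) = 80.5 -20.07 = 60.4 dB.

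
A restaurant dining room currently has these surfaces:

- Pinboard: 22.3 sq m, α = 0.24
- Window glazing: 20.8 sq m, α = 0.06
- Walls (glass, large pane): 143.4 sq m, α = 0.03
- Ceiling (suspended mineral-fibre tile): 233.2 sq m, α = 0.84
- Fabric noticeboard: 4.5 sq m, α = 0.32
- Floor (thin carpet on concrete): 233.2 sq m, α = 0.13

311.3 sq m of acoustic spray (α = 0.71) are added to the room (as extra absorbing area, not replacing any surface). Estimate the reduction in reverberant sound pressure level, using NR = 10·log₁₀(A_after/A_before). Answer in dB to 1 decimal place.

A_before = Σ Sᵢαᵢ = 22.3×0.24 + 20.8×0.06 + 143.4×0.03 + 233.2×0.84 + 4.5×0.32 + 233.2×0.13 = 238.546 sabins.
Added absorption = 311.3 × 0.71 = 221.023 sabins.
A_after = 238.546 + 221.023 = 459.569 sabins.
Reduction = 10 log₁₀(A_after/A_before) = 10 log₁₀(1.9265) = 2.8 dB.

2.8 dB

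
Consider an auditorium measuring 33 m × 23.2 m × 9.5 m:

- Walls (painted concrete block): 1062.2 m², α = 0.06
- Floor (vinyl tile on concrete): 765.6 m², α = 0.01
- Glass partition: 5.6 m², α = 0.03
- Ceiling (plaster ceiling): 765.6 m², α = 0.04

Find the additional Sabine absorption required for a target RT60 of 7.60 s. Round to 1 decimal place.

A₁ = Σ Sᵢαᵢ = 1062.2×0.06 + 765.6×0.01 + 5.6×0.03 + 765.6×0.04 = 102.180 sabins.
Target A₂ = 0.161·7273.2/7.60 = 154.077 sabins (V = 7273.2 m³).
ΔA = A₂ − A₁ = 154.077 − 102.180 = 51.9 sabins.

51.9 sabins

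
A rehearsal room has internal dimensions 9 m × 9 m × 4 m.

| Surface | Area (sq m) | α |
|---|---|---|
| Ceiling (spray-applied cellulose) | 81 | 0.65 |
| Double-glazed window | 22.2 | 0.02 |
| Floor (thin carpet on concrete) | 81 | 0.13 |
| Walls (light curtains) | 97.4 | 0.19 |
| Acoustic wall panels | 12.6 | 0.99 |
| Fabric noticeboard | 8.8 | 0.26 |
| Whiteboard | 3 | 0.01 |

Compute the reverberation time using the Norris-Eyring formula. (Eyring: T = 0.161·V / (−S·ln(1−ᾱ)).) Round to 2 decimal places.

S = Σ Sᵢ = 306.0 sq m.
Absorption A = 81·0.65 + 22.2·0.02 + 81·0.13 + 97.4·0.19 + 12.6·0.99 + 8.8·0.26 + 3·0.01 = 96.922 sabins.
Mean coefficient ᾱ = A/S = 0.3167.
Eyring denominator: −S ln(1−ᾱ) = 116.531.
V = 9 × 9 × 4 = 324 m³.
T = 0.161·V/[−S·ln(1−ᾱ)] = 0.161·324/116.531 = 0.45 s.

0.45 sec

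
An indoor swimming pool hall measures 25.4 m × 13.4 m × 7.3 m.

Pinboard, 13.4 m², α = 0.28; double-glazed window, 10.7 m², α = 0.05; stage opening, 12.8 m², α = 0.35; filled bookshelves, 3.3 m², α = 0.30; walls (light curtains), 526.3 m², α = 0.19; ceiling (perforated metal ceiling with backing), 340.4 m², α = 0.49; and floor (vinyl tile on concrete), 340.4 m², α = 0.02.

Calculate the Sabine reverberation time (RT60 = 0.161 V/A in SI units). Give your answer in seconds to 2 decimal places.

1.41 s

A = Σ Sᵢαᵢ = 13.4*0.28 + 10.7*0.05 + 12.8*0.35 + 3.3*0.30 + 526.3*0.19 + 340.4*0.49 + 340.4*0.02 = 283.358 sabins.
Room volume: 2484.628 m³.
Sabine: RT60 = 0.161 × 2484.628 / 283.358 = 1.41 s.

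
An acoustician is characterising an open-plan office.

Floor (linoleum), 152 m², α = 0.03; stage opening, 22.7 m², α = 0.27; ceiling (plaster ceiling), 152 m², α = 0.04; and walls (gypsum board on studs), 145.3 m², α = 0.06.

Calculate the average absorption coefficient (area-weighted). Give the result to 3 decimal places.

S = Σ Sᵢ = 152 + 22.7 + 152 + 145.3 = 472.0 m².
A = 152*0.03 + 22.7*0.27 + 152*0.04 + 145.3*0.06 = 25.487 sabins.
ᾱ = A/S = 0.054.

0.054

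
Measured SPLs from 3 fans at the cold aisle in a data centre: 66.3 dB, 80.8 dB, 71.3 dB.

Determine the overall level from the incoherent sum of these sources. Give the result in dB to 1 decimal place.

Converting to relative power and adding: 10^(66.3/10) + 10^(80.8/10) + 10^(71.3/10) = 1.38e+08.
Back to dB: 10·log₁₀ Σ = 81.4 dB.

81.4 dB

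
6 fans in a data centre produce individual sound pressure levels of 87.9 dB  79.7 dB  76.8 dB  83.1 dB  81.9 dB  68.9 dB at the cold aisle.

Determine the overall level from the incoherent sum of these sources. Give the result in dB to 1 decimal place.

Converting to relative power and adding: 10^(87.9/10) + 10^(79.7/10) + 10^(76.8/10) + 10^(83.1/10) + 10^(81.9/10) + 10^(68.9/10) = 1.125e+09.
Back to dB: 10·log₁₀ Σ = 90.5 dB.

90.5 dB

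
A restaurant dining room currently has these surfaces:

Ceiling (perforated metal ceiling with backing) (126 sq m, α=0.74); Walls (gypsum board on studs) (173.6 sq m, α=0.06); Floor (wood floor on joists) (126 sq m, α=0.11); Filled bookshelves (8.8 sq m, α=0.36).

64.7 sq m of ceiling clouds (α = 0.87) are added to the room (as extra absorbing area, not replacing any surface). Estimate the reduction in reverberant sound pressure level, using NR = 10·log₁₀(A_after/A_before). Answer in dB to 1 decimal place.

Total absorption A_before = 126*0.74 + 173.6*0.06 + 126*0.11 + 8.8*0.36
  = 93.240 + 10.416 + 13.860 + 3.168 = 120.684 sq m sabins.
Added absorption = 64.7 × 0.87 = 56.289 sabins.
A_after = 120.684 + 56.289 = 176.973 sabins.
Reduction = 10 log₁₀(A_after/A_before) = 10 log₁₀(1.4664) = 1.7 dB.

1.7 dB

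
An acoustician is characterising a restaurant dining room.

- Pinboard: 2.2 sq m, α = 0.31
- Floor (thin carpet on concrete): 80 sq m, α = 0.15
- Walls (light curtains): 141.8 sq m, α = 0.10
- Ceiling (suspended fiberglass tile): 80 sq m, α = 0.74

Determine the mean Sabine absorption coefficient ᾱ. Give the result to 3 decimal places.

Total surface area S = 304.0 sq m.
Weighted sum Σ Sα = 86.062.
ᾱ = A/S = 0.283.

0.283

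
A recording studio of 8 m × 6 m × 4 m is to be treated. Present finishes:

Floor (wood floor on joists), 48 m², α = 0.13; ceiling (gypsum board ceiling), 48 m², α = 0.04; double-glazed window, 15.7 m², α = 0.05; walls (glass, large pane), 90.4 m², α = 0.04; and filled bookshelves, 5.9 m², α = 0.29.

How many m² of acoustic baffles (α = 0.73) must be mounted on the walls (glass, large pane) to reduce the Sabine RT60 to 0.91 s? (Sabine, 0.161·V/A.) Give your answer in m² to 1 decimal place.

Summing Sᵢαᵢ: 6.240 + 1.920 + 0.785 + 3.616 + 1.711 → A₁ = 14.272 sabins.
Required A₂ = 0.161·192/0.91 = 33.969 sabins.
ΔA needed = 33.969 − 14.272 = 19.697 sabins.
Net gain per m²: Δα = 0.73 − 0.04 = 0.69.
Area = ΔA/Δα = 19.697/0.69 = 28.5 m².

28.5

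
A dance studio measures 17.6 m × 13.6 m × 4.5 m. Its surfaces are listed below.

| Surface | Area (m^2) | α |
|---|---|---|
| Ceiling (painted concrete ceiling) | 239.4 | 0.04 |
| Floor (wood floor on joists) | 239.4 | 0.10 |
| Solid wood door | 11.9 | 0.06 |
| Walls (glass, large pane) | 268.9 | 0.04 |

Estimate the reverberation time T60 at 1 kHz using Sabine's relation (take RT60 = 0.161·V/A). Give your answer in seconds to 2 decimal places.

Summing Sᵢαᵢ: 9.576 + 23.940 + 0.714 + 10.756 → A = 44.986 sabins.
V = 17.6·13.6·4.5 = 1077.12 m³.
T = 0.161 V/A = 0.161·1077.12/44.986 = 3.85 s.

3.85 s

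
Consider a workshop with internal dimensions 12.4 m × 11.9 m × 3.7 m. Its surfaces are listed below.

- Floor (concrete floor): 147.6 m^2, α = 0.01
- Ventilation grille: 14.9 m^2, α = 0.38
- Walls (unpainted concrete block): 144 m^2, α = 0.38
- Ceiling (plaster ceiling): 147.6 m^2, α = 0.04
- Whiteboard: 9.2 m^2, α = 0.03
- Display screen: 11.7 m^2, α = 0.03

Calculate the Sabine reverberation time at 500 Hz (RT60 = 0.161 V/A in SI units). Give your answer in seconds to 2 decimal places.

Total absorption A = 147.6×0.01 + 14.9×0.38 + 144×0.38 + 147.6×0.04 + 9.2×0.03 + 11.7×0.03
  = 1.476 + 5.662 + 54.720 + 5.904 + 0.276 + 0.351 = 68.389 m^2 sabins.
Room volume: 545.972 m³.
T = 0.161 V/A = 0.161·545.972/68.389 = 1.29 s.

1.29 sec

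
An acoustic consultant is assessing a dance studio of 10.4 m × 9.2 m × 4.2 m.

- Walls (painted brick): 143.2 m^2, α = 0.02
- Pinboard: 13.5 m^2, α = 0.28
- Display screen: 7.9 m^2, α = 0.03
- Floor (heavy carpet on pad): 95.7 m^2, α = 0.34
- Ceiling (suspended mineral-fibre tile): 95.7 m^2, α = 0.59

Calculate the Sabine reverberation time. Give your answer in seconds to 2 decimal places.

0.67 s

Total absorption A = 143.2*0.02 + 13.5*0.28 + 7.9*0.03 + 95.7*0.34 + 95.7*0.59
  = 2.864 + 3.780 + 0.237 + 32.538 + 56.463 = 95.882 m^2 sabins.
Volume V = 10.4 × 9.2 × 4.2 = 401.856 m³.
Sabine: RT60 = 0.161 × 401.856 / 95.882 = 0.67 s.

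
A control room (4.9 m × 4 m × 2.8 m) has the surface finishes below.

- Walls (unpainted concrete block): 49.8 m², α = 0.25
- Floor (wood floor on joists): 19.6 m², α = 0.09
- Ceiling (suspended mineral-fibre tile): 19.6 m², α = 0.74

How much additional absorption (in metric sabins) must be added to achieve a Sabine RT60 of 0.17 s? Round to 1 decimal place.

Total absorption A₁ = 49.8×0.25 + 19.6×0.09 + 19.6×0.74
  = 12.450 + 1.764 + 14.504 = 28.718 m² sabins.
For T = 0.17 s, need A₂ = 0.161·V/T = 0.161·54.88/0.17 = 51.975 sabins.
Shortfall: 51.975 − 28.718 = 23.3 sabins.

23.3 sabins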